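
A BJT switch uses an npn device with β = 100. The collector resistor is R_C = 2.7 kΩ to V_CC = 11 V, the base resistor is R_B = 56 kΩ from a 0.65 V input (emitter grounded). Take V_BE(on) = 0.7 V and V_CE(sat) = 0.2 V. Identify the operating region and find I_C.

V_BB = 0.65 V ≤ V_BE(on) = 0.7 V, so the base-emitter junction is not forward biased.
The transistor is in cutoff: I_B = I_C = 0.

cutoff; I_C ≈ 0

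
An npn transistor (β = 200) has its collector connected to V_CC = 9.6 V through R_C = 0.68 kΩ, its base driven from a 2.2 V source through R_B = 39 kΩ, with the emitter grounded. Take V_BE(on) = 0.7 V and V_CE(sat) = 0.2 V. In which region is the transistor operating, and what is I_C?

Assume active. Base-emitter loop: I_B = (V_BB − V_BE)/R_B = (2.2 − 0.7)/39 = 0.0385 mA.
I_C = β·I_B = 200×0.0385 = 7.69 mA.
V_CE = V_CC − I_C·R_C = 9.6 − 7.69×0.68 = 4.37 V > V_CE(sat), so the active-region assumption holds.

active; I_C ≈ 7.7 mA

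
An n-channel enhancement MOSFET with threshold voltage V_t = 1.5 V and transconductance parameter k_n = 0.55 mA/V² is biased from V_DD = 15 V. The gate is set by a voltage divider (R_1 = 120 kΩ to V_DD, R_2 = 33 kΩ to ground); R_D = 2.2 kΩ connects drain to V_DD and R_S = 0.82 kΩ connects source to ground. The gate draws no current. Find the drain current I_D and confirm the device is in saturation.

I_D ≈ 0.49 mA

V_G = V_DD·R_2/(R_1+R_2) = 15×33/153 = 3.24 V.
Assume saturation: I_D = (k_n/2)(V_GS − V_t)² with V_GS = V_G − I_D·R_S = 3.24 − 0.82·I_D.
Substituting gives 0.185·I_D² − 1.78·I_D + 0.828 = 0, with roots I_D = 0.489 or 9.15 mA.
The root I_D = 9.15 mA gives V_GS = -4.27 V ≤ V_t, so take I_D = 0.489 mA.
Then V_GS = 2.83 V and V_DS = V_DD − I_D(R_D+R_S) = 15 − 0.489×3.02 = 13.5 V.
Saturation requires V_DS ≥ V_GS − V_t = 1.33 V; 13.5 ≥ 1.33 ✓.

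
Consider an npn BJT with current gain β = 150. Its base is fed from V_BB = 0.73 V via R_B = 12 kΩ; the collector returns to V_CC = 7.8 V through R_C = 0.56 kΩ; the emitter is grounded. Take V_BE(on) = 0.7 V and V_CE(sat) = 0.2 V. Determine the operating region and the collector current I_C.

active; I_C ≈ 0.38 mA

Assume active. Base-emitter loop: I_B = (V_BB − V_BE)/R_B = (0.73 − 0.7)/12 = 0.0025 mA.
I_C = β·I_B = 150×0.0025 = 0.375 mA.
V_CE = V_CC − I_C·R_C = 7.8 − 0.375×0.56 = 7.59 V > V_CE(sat), so the active-region assumption holds.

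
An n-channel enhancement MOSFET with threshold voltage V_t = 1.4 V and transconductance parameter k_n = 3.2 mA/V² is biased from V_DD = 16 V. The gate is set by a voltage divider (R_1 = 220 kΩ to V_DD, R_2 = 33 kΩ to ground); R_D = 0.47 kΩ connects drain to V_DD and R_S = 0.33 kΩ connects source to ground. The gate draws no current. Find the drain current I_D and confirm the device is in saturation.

I_D ≈ 0.46 mA

V_G = V_DD·R_2/(R_1+R_2) = 16×33/253 = 2.09 V.
Assume saturation: I_D = (k_n/2)(V_GS − V_t)² with V_GS = V_G − I_D·R_S = 2.09 − 0.33·I_D.
Substituting gives 0.174·I_D² − 1.73·I_D + 0.755 = 0, with roots I_D = 0.459 or 9.44 mA.
The root I_D = 9.44 mA gives V_GS = -1.03 V ≤ V_t, so take I_D = 0.459 mA.
Then V_GS = 1.94 V and V_DS = V_DD − I_D(R_D+R_S) = 16 − 0.459×0.8 = 15.6 V.
Saturation requires V_DS ≥ V_GS − V_t = 0.536 V; 15.6 ≥ 0.536 ✓.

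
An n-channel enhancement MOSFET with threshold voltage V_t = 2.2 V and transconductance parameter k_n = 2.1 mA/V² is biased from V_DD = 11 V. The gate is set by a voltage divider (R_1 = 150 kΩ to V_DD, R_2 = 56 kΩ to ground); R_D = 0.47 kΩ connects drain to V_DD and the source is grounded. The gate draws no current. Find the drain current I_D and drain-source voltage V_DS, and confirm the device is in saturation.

I_D ≈ 0.66 mA, V_DS ≈ 11 V

V_G = V_DD·R_2/(R_1+R_2) = 11×56/206 = 2.99 V. With the source grounded, V_GS = V_G = 2.99 V.
Assume saturation: I_D = (k_n/2)(V_GS − V_t)² = (2.1/2)×(2.99 − 2.2)² = 1.05×0.79² = 0.656 mA.
V_DS = V_DD − I_D·R_D = 11 − 0.656×0.47 = 10.7 V.
Saturation requires V_DS ≥ V_GS − V_t = 0.79 V; 10.7 ≥ 0.79 ✓.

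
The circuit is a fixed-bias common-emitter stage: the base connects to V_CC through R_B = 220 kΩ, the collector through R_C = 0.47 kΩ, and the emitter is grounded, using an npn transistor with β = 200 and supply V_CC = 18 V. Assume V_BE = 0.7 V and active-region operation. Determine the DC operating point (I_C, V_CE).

Base loop: V_CC = I_B·R_B + V_BE, so I_B = (18 − 0.7)/220 kΩ = 0.0786 mA.
In the active region I_C = β·I_B = 200 × 0.0786 = 15.7 mA.
Collector loop: V_CE = V_CC − I_C·R_C = 18 − 15.7×0.47 = 10.6 V.
Since V_CE = 10.6 V > V_CE(sat) ≈ 0.2 V, the transistor is in the active region as assumed.

I_C ≈ 16 mA, V_CE ≈ 11 V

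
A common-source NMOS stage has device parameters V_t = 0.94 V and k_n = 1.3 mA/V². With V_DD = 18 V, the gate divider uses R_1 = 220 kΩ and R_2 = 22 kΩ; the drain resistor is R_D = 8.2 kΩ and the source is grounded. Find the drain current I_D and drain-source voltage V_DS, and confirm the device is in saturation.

I_D ≈ 0.32 mA, V_DS ≈ 15 V

V_G = V_DD·R_2/(R_1+R_2) = 18×22/242 = 1.64 V. With the source grounded, V_GS = V_G = 1.64 V.
Assume saturation: I_D = (k_n/2)(V_GS − V_t)² = (1.3/2)×(1.64 − 0.94)² = 0.65×0.696² = 0.315 mA.
V_DS = V_DD − I_D·R_D = 18 − 0.315×8.2 = 15.4 V.
Saturation requires V_DS ≥ V_GS − V_t = 0.696 V; 15.4 ≥ 0.696 ✓.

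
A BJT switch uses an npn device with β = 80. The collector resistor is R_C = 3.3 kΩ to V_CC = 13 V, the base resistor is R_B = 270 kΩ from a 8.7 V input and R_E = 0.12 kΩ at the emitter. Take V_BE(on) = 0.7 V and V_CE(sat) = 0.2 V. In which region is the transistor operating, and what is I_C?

active; I_C ≈ 2.3 mA

Assume active. Base-emitter loop: I_B = (V_BB − V_BE)/(R_B + (β+1)R_E) = (8.7 − 0.7)/(270 + 81×0.12) = 0.0286 mA.
I_C = β·I_B = 80×0.0286 = 2.29 mA.
V_CE = V_CC − I_C·R_C − I_E·R_E = 13 − 2.29×3.3 − 2.32×0.12 = 5.17 V > V_CE(sat), so the active-region assumption holds.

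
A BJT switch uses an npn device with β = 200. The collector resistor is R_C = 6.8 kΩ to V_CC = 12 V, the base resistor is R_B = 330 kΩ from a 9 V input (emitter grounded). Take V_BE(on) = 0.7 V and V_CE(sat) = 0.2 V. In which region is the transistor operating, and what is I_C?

Assume active: I_B = (9 − 0.7)/330 = 0.0252 mA, giving I_C = β·I_B = 5.03 mA.
But then V_CE = 12 − 5.03×6.8 = -22.2 V < V_CE(sat) = 0.2 V — impossible in the active region.
So the transistor is saturated. With V_CE = 0.2 V, I_C = (V_CC − 0.2)/R_C = 11.8/6.8 = 1.74 mA.
Check: β·I_B = 5.03 mA > I_C = 1.74 mA, confirming saturation.

saturation; I_C ≈ 1.7 mA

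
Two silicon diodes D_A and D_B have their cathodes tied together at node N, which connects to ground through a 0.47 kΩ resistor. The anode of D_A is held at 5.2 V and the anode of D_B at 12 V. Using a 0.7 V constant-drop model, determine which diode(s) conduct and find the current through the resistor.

Assume both conduct. Then node N would need to be at both 5.2−0.7 = 4.5 V and 12−0.7 = 11.3 V, which is impossible.
Assume only D_B conducts: V_N = 12 − 0.7 = 11.3 V, so I_R = 11.3/0.47 = 24 mA.
Check D_A: its anode-to-cathode voltage is 5.2 − 11.3 = -6.1 V < 0.7 V, so it is off. The assumption is consistent.

Only D_B conducts; I_R ≈ 24 mA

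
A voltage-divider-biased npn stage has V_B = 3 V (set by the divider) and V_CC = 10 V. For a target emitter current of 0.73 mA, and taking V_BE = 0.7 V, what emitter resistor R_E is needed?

R_E ≈ 3.2 kΩ

V_E = V_B − V_BE = 3 − 0.7 = 2.3 V.
R_E = V_E / I_E = 2.3 / 0.73 = 3.15 kΩ.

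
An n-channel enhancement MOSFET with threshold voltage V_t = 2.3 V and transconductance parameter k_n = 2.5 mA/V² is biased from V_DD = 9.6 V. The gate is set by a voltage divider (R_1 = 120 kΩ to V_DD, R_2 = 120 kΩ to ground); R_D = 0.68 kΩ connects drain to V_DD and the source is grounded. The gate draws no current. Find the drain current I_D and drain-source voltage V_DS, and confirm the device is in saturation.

I_D ≈ 7.8 mA, V_DS ≈ 4.3 V

V_G = V_DD·R_2/(R_1+R_2) = 9.6×120/240 = 4.8 V. With the source grounded, V_GS = V_G = 4.8 V.
Assume saturation: I_D = (k_n/2)(V_GS − V_t)² = (2.5/2)×(4.8 − 2.3)² = 1.25×2.5² = 7.81 mA.
V_DS = V_DD − I_D·R_D = 9.6 − 7.81×0.68 = 4.29 V.
Saturation requires V_DS ≥ V_GS − V_t = 2.5 V; 4.29 ≥ 2.5 ✓.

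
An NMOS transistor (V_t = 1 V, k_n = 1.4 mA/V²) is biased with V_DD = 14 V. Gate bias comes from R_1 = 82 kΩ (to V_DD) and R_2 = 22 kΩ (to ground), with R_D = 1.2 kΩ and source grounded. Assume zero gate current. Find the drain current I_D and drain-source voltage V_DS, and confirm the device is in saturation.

I_D ≈ 2.7 mA, V_DS ≈ 11 V

V_G = V_DD·R_2/(R_1+R_2) = 14×22/104 = 2.96 V. With the source grounded, V_GS = V_G = 2.96 V.
Assume saturation: I_D = (k_n/2)(V_GS − V_t)² = (1.4/2)×(2.96 − 1)² = 0.7×1.96² = 2.69 mA.
V_DS = V_DD − I_D·R_D = 14 − 2.69×1.2 = 10.8 V.
Saturation requires V_DS ≥ V_GS − V_t = 1.96 V; 10.8 ≥ 1.96 ✓.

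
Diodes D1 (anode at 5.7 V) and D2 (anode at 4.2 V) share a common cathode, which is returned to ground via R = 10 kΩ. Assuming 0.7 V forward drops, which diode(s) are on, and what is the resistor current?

Assume both conduct. Then node N would need to be at both 5.7−0.7 = 5 V and 4.2−0.7 = 3.5 V, which is impossible.
Assume only D1 conducts: V_N = 5.7 − 0.7 = 5 V, so I_R = 5/10 = 0.5 mA.
Check D2: its anode-to-cathode voltage is 4.2 − 5 = -0.8 V < 0.7 V, so it is off. The assumption is consistent.

Only D1 conducts; I_R ≈ 0.5 mA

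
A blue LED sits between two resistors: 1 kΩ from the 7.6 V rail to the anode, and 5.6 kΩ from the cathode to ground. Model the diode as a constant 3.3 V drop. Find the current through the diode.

The two resistors are in series with the diode, so KVL gives 7.6 = I·1 + 3.3 + I·5.6.
I = (7.6 − 3.3) / (1 + 5.6) kΩ = 4.3 / 6.6 = 0.652 mA.

I ≈ 0.65 mA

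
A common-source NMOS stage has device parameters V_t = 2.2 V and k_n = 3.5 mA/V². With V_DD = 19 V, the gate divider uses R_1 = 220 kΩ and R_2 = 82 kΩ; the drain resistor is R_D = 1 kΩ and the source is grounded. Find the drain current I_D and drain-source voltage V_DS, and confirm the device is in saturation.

V_G = V_DD·R_2/(R_1+R_2) = 19×82/302 = 5.16 V. With the source grounded, V_GS = V_G = 5.16 V.
Assume saturation: I_D = (k_n/2)(V_GS − V_t)² = (3.5/2)×(5.16 − 2.2)² = 1.75×2.96² = 15.3 mA.
V_DS = V_DD − I_D·R_D = 19 − 15.3×1 = 3.68 V.
Saturation requires V_DS ≥ V_GS − V_t = 2.96 V; 3.68 ≥ 2.96 ✓.

I_D ≈ 15 mA, V_DS ≈ 3.7 V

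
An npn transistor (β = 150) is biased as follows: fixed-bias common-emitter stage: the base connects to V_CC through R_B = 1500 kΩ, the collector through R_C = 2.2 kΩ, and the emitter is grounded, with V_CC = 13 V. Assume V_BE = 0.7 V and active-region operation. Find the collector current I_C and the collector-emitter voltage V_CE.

I_C ≈ 1.2 mA, V_CE ≈ 10 V

Base loop: V_CC = I_B·R_B + V_BE, so I_B = (13 − 0.7)/1500 kΩ = 0.0082 mA.
In the active region I_C = β·I_B = 150 × 0.0082 = 1.23 mA.
Collector loop: V_CE = V_CC − I_C·R_C = 13 − 1.23×2.2 = 10.3 V.
Since V_CE = 10.3 V > V_CE(sat) ≈ 0.2 V, the transistor is in the active region as assumed.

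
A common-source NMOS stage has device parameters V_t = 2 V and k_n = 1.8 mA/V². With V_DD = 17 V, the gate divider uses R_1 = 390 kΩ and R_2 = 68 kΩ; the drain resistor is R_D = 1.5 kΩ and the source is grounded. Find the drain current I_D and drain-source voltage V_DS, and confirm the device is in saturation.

I_D ≈ 0.25 mA, V_DS ≈ 17 V

V_G = V_DD·R_2/(R_1+R_2) = 17×68/458 = 2.52 V. With the source grounded, V_GS = V_G = 2.52 V.
Assume saturation: I_D = (k_n/2)(V_GS − V_t)² = (1.8/2)×(2.52 − 2)² = 0.9×0.524² = 0.247 mA.
V_DS = V_DD − I_D·R_D = 17 − 0.247×1.5 = 16.6 V.
Saturation requires V_DS ≥ V_GS − V_t = 0.524 V; 16.6 ≥ 0.524 ✓.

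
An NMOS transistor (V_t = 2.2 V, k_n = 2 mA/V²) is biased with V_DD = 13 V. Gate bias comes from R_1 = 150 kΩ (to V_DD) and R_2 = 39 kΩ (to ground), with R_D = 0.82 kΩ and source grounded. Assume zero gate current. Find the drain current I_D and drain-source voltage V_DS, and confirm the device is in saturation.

I_D ≈ 0.23 mA, V_DS ≈ 13 V

V_G = V_DD·R_2/(R_1+R_2) = 13×39/189 = 2.68 V. With the source grounded, V_GS = V_G = 2.68 V.
Assume saturation: I_D = (k_n/2)(V_GS − V_t)² = (2/2)×(2.68 − 2.2)² = 1×0.483² = 0.233 mA.
V_DS = V_DD − I_D·R_D = 13 − 0.233×0.82 = 12.8 V.
Saturation requires V_DS ≥ V_GS − V_t = 0.483 V; 12.8 ≥ 0.483 ✓.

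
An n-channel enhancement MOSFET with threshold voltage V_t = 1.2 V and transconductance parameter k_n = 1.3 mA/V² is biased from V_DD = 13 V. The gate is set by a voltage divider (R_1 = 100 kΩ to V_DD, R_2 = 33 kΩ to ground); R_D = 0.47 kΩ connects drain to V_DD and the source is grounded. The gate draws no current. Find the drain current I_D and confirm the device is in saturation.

I_D ≈ 2.7 mA

V_G = V_DD·R_2/(R_1+R_2) = 13×33/133 = 3.23 V. With the source grounded, V_GS = V_G = 3.23 V.
Assume saturation: I_D = (k_n/2)(V_GS − V_t)² = (1.3/2)×(3.23 − 1.2)² = 0.65×2.03² = 2.67 mA.
V_DS = V_DD − I_D·R_D = 13 − 2.67×0.47 = 11.7 V.
Saturation requires V_DS ≥ V_GS − V_t = 2.03 V; 11.7 ≥ 2.03 ✓.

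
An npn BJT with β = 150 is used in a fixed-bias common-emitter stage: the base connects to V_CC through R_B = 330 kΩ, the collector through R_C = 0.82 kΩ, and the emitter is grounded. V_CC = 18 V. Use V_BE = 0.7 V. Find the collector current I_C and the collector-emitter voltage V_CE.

I_C ≈ 7.9 mA, V_CE ≈ 12 V

Base loop: V_CC = I_B·R_B + V_BE, so I_B = (18 − 0.7)/330 kΩ = 0.0524 mA.
In the active region I_C = β·I_B = 150 × 0.0524 = 7.86 mA.
Collector loop: V_CE = V_CC − I_C·R_C = 18 − 7.86×0.82 = 11.6 V.
Since V_CE = 11.6 V > V_CE(sat) ≈ 0.2 V, the transistor is in the active region as assumed.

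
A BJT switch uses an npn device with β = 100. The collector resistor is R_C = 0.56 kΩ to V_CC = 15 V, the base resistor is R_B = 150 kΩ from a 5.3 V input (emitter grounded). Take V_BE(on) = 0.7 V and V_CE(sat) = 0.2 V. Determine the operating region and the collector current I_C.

active; I_C ≈ 3.1 mA

Assume active. Base-emitter loop: I_B = (V_BB − V_BE)/R_B = (5.3 − 0.7)/150 = 0.0307 mA.
I_C = β·I_B = 100×0.0307 = 3.07 mA.
V_CE = V_CC − I_C·R_C = 15 − 3.07×0.56 = 13.3 V > V_CE(sat), so the active-region assumption holds.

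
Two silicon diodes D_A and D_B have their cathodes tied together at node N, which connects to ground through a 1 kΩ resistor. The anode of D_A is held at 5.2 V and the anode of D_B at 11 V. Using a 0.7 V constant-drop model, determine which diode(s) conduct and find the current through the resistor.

Only D_B conducts; I_R ≈ 10 mA

Assume both conduct. Then node N would need to be at both 5.2−0.7 = 4.5 V and 11−0.7 = 10.3 V, which is impossible.
Assume only D_B conducts: V_N = 11 − 0.7 = 10.3 V, so I_R = 10.3/1 = 10.3 mA.
Check D_A: its anode-to-cathode voltage is 5.2 − 10.3 = -5.1 V < 0.7 V, so it is off. The assumption is consistent.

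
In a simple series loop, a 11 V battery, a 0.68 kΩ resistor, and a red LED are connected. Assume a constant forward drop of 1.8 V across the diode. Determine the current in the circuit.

KVL around the loop: 11 = V_D + I·R = 1.8 + I × 0.68 kΩ.
So I = (11 − 1.8) / 0.68 kΩ = 9.2 / 0.68 = 13.5 mA.

I ≈ 14 mA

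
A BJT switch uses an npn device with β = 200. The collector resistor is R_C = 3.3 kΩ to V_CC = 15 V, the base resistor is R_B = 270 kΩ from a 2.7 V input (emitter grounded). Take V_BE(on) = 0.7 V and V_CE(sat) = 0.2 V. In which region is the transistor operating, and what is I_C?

Assume active. Base-emitter loop: I_B = (V_BB − V_BE)/R_B = (2.7 − 0.7)/270 = 0.00741 mA.
I_C = β·I_B = 200×0.00741 = 1.48 mA.
V_CE = V_CC − I_C·R_C = 15 − 1.48×3.3 = 10.1 V > V_CE(sat), so the active-region assumption holds.

active; I_C ≈ 1.5 mA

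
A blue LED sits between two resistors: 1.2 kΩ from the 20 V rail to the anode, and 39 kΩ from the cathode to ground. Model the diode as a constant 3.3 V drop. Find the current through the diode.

The two resistors are in series with the diode, so KVL gives 20 = I·1.2 + 3.3 + I·39.
I = (20 − 3.3) / (1.2 + 39) kΩ = 16.7 / 40.2 = 0.415 mA.

I ≈ 0.42 mA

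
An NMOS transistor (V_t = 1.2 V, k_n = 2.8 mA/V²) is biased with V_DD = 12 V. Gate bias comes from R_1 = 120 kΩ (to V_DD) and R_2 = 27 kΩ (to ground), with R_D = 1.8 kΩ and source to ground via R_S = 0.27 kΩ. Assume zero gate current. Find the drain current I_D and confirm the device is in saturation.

V_G = V_DD·R_2/(R_1+R_2) = 12×27/147 = 2.2 V.
Assume saturation: I_D = (k_n/2)(V_GS − V_t)² with V_GS = V_G − I_D·R_S = 2.2 − 0.27·I_D.
Substituting gives 0.102·I_D² − 1.76·I_D + 1.41 = 0, with roots I_D = 0.844 or 16.4 mA.
The root I_D = 16.4 mA gives V_GS = -2.22 V ≤ V_t, so take I_D = 0.844 mA.
Then V_GS = 1.98 V and V_DS = V_DD − I_D(R_D+R_S) = 12 − 0.844×2.07 = 10.3 V.
Saturation requires V_DS ≥ V_GS − V_t = 0.776 V; 10.3 ≥ 0.776 ✓.

I_D ≈ 0.84 mA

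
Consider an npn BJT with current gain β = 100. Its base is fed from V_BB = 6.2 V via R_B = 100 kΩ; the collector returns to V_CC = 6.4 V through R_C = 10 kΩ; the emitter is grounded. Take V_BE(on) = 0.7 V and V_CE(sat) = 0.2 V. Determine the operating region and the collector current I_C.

Assume active: I_B = (6.2 − 0.7)/100 = 0.055 mA, giving I_C = β·I_B = 5.5 mA.
But then V_CE = 6.4 − 5.5×10 = -48.6 V < V_CE(sat) = 0.2 V — impossible in the active region.
So the transistor is saturated. With V_CE = 0.2 V, I_C = (V_CC − 0.2)/R_C = 6.2/10 = 0.62 mA.
Check: β·I_B = 5.5 mA > I_C = 0.62 mA, confirming saturation.

saturation; I_C ≈ 0.62 mA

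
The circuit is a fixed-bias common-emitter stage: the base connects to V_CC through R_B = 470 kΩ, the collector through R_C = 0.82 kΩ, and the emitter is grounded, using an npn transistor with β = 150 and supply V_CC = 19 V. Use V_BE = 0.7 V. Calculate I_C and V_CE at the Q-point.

I_C ≈ 5.8 mA, V_CE ≈ 14 V

Base loop: V_CC = I_B·R_B + V_BE, so I_B = (19 − 0.7)/470 kΩ = 0.0389 mA.
In the active region I_C = β·I_B = 150 × 0.0389 = 5.84 mA.
Collector loop: V_CE = V_CC − I_C·R_C = 19 − 5.84×0.82 = 14.2 V.
Since V_CE = 14.2 V > V_CE(sat) ≈ 0.2 V, the transistor is in the active region as assumed.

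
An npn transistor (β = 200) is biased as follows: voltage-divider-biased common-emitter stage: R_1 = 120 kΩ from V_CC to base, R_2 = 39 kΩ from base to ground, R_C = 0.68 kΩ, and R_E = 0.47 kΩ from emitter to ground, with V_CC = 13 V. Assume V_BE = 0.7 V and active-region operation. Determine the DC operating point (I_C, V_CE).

Thevenize the base divider: V_Th = V_CC·R_2/(R_1+R_2) = 13×39/159 = 3.19 V, R_Th = R_1‖R_2 = 29.4 kΩ.
Base-emitter loop: V_Th = I_B·R_Th + V_BE + (β+1)I_B·R_E, so I_B = (3.19 − 0.7) / (29.4 + 201×0.47) = 0.0201 mA.
I_C = β·I_B = 200×0.0201 = 4.02 mA, and I_E = (β+1)I_B = 4.04 mA.
V_CE = V_CC − I_C·R_C − I_E·R_E = 13 − 4.02×0.68 − 4.04×0.47 = 8.37 V.
V_CE = 8.37 V > 0.2 V confirms active-region operation.

I_C ≈ 4 mA, V_CE ≈ 8.4 V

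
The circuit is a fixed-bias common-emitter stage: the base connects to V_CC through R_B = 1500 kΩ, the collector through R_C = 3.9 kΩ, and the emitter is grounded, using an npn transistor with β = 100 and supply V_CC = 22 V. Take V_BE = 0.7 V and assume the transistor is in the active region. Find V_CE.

V_CE ≈ 16 V

Base loop: V_CC = I_B·R_B + V_BE, so I_B = (22 − 0.7)/1500 kΩ = 0.0142 mA.
In the active region I_C = β·I_B = 100 × 0.0142 = 1.42 mA.
Collector loop: V_CE = V_CC − I_C·R_C = 22 − 1.42×3.9 = 16.5 V.
Since V_CE = 16.5 V > V_CE(sat) ≈ 0.2 V, the transistor is in the active region as assumed.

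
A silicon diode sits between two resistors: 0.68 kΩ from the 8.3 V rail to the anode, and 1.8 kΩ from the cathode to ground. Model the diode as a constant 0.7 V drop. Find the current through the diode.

The two resistors are in series with the diode, so KVL gives 8.3 = I·0.68 + 0.7 + I·1.8.
I = (8.3 − 0.7) / (0.68 + 1.8) kΩ = 7.6 / 2.48 = 3.06 mA.

I ≈ 3.1 mA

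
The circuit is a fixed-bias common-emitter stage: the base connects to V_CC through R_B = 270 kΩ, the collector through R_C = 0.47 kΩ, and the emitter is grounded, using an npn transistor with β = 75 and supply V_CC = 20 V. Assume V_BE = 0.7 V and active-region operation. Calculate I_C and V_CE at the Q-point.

Base loop: V_CC = I_B·R_B + V_BE, so I_B = (20 − 0.7)/270 kΩ = 0.0715 mA.
In the active region I_C = β·I_B = 75 × 0.0715 = 5.36 mA.
Collector loop: V_CE = V_CC − I_C·R_C = 20 − 5.36×0.47 = 17.5 V.
Since V_CE = 17.5 V > V_CE(sat) ≈ 0.2 V, the transistor is in the active region as assumed.

I_C ≈ 5.4 mA, V_CE ≈ 17 V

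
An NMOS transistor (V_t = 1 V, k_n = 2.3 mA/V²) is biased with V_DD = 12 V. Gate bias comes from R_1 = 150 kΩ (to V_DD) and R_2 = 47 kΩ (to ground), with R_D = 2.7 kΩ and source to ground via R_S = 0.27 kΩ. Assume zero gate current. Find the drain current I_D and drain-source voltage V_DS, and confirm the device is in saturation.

V_G = V_DD·R_2/(R_1+R_2) = 12×47/197 = 2.86 V.
Assume saturation: I_D = (k_n/2)(V_GS − V_t)² with V_GS = V_G − I_D·R_S = 2.86 − 0.27·I_D.
Substituting gives 0.0838·I_D² − 2.16·I_D + 3.99 = 0, with roots I_D = 2.01 or 23.7 mA.
The root I_D = 23.7 mA gives V_GS = -3.54 V ≤ V_t, so take I_D = 2.01 mA.
Then V_GS = 2.32 V and V_DS = V_DD − I_D(R_D+R_S) = 12 − 2.01×2.97 = 6.04 V.
Saturation requires V_DS ≥ V_GS − V_t = 1.32 V; 6.04 ≥ 1.32 ✓.

I_D ≈ 2 mA, V_DS ≈ 6 V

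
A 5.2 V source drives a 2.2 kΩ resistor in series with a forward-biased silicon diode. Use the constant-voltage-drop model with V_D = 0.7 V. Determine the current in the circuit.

KVL around the loop: 5.2 = V_D + I·R = 0.7 + I × 2.2 kΩ.
So I = (5.2 − 0.7) / 2.2 kΩ = 4.5 / 2.2 = 2.05 mA.

I ≈ 2 mA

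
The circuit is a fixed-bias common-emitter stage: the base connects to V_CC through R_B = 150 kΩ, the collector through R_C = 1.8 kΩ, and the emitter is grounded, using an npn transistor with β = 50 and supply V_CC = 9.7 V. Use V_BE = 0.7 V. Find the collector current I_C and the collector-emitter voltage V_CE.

Base loop: V_CC = I_B·R_B + V_BE, so I_B = (9.7 − 0.7)/150 kΩ = 0.06 mA.
In the active region I_C = β·I_B = 50 × 0.06 = 3 mA.
Collector loop: V_CE = V_CC − I_C·R_C = 9.7 − 3×1.8 = 4.3 V.
Since V_CE = 4.3 V > V_CE(sat) ≈ 0.2 V, the transistor is in the active region as assumed.

I_C ≈ 3 mA, V_CE ≈ 4.3 V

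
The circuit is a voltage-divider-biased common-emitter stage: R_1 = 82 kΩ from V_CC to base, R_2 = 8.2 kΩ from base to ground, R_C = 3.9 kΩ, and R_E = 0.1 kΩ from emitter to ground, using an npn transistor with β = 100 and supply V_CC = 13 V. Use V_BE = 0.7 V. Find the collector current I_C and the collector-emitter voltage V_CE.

I_C ≈ 2.7 mA, V_CE ≈ 2 V

Thevenize the base divider: V_Th = V_CC·R_2/(R_1+R_2) = 13×8.2/90.2 = 1.18 V, R_Th = R_1‖R_2 = 7.45 kΩ.
Base-emitter loop: V_Th = I_B·R_Th + V_BE + (β+1)I_B·R_E, so I_B = (1.18 − 0.7) / (7.45 + 101×0.1) = 0.0274 mA.
I_C = β·I_B = 100×0.0274 = 2.74 mA, and I_E = (β+1)I_B = 2.77 mA.
V_CE = V_CC − I_C·R_C − I_E·R_E = 13 − 2.74×3.9 − 2.77×0.1 = 2.02 V.
V_CE = 2.02 V > 0.2 V confirms active-region operation.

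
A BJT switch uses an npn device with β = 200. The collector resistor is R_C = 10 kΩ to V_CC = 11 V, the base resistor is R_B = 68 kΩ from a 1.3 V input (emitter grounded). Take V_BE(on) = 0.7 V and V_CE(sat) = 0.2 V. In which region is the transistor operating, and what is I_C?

saturation; I_C ≈ 1.1 mA

Assume active: I_B = (1.3 − 0.7)/68 = 0.00882 mA, giving I_C = β·I_B = 1.76 mA.
But then V_CE = 11 − 1.76×10 = -6.65 V < V_CE(sat) = 0.2 V — impossible in the active region.
So the transistor is saturated. With V_CE = 0.2 V, I_C = (V_CC − 0.2)/R_C = 10.8/10 = 1.08 mA.
Check: β·I_B = 1.76 mA > I_C = 1.08 mA, confirming saturation.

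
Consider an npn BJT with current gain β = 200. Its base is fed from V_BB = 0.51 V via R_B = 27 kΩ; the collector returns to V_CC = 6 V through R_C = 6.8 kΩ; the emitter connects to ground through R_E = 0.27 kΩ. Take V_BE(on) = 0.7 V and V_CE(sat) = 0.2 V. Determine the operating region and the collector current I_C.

V_BB = 0.51 V ≤ V_BE(on) = 0.7 V, so the base-emitter junction is not forward biased.
The transistor is in cutoff: I_B = I_C = 0.

cutoff; I_C ≈ 0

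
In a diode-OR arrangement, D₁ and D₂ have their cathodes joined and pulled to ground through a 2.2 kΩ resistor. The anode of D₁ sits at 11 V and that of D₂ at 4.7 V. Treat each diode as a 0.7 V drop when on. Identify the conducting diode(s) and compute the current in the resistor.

Assume both conduct. Then node N would need to be at both 11−0.7 = 10.3 V and 4.7−0.7 = 4 V, which is impossible.
Assume only D₁ conducts: V_N = 11 − 0.7 = 10.3 V, so I_R = 10.3/2.2 = 4.68 mA.
Check D₂: its anode-to-cathode voltage is 4.7 − 10.3 = -5.6 V < 0.7 V, so it is off. The assumption is consistent.

Only D₁ conducts; I_R ≈ 4.7 mA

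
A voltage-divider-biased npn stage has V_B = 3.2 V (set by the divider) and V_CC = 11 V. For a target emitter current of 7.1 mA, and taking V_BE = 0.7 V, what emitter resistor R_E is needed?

V_E = V_B − V_BE = 3.2 − 0.7 = 2.5 V.
R_E = V_E / I_E = 2.5 / 7.1 = 0.352 kΩ.

R_E ≈ 0.35 kΩ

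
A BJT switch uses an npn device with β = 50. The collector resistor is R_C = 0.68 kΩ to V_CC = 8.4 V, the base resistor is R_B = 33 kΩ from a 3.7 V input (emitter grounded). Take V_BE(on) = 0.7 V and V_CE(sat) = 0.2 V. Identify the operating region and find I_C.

Assume active. Base-emitter loop: I_B = (V_BB − V_BE)/R_B = (3.7 − 0.7)/33 = 0.0909 mA.
I_C = β·I_B = 50×0.0909 = 4.55 mA.
V_CE = V_CC − I_C·R_C = 8.4 − 4.55×0.68 = 5.31 V > V_CE(sat), so the active-region assumption holds.

active; I_C ≈ 4.5 mA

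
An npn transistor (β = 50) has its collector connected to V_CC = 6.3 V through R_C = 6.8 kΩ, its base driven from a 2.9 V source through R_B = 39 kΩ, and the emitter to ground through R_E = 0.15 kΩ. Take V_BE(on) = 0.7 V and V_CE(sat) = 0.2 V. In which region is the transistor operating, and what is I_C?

saturation; I_C ≈ 0.88 mA

Assume active: I_B = (2.9 − 0.7)/(39 + 51×0.15) = 0.0472 mA, I_C = β·I_B = 2.36 mA.
Then V_CE = 6.3 − 2.36×6.8 − 2.41×0.15 = -10.1 V < 0.2 V — the active assumption fails.
Re-solve with V_CE = 0.2 V. KCL at the emitter: V_E/R_E = (V_BB−0.7−V_E)/R_B + (V_CC−0.2−V_E)/R_C, giving V_E = 0.139 V.
I_C = (V_CC − 0.2 − V_E)/R_C = (6.1 − 0.139)/6.8 = 0.877 mA.
Check: I_B = (2.2 − 0.139)/39 = 0.0528 mA, and β·I_B = 2.64 mA > I_C, confirming saturation.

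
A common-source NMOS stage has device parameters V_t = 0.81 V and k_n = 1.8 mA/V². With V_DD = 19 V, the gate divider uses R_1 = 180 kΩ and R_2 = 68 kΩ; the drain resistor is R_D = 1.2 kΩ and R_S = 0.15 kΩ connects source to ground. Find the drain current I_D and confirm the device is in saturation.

V_G = V_DD·R_2/(R_1+R_2) = 19×68/248 = 5.21 V.
Assume saturation: I_D = (k_n/2)(V_GS − V_t)² with V_GS = V_G − I_D·R_S = 5.21 − 0.15·I_D.
Substituting gives 0.0203·I_D² − 2.19·I_D + 17.4 = 0, with roots I_D = 8.66 or 99.4 mA.
The root I_D = 99.4 mA gives V_GS = -9.7 V ≤ V_t, so take I_D = 8.66 mA.
Then V_GS = 3.91 V and V_DS = V_DD − I_D(R_D+R_S) = 19 − 8.66×1.35 = 7.31 V.
Saturation requires V_DS ≥ V_GS − V_t = 3.1 V; 7.31 ≥ 3.1 ✓.

I_D ≈ 8.7 mA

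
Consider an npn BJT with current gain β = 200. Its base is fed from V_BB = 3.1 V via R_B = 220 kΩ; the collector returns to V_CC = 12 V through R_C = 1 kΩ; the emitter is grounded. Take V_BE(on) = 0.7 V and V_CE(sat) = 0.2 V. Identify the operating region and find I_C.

active; I_C ≈ 2.2 mA

Assume active. Base-emitter loop: I_B = (V_BB − V_BE)/R_B = (3.1 − 0.7)/220 = 0.0109 mA.
I_C = β·I_B = 200×0.0109 = 2.18 mA.
V_CE = V_CC − I_C·R_C = 12 − 2.18×1 = 9.82 V > V_CE(sat), so the active-region assumption holds.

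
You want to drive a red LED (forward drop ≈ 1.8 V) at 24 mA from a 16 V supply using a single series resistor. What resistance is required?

The resistor drops V_S − V_D = 16 − 1.8 = 14.2 V at 24 mA.
R = 14.2 V / 24 mA = 0.592 kΩ.

R ≈ 0.59 kΩ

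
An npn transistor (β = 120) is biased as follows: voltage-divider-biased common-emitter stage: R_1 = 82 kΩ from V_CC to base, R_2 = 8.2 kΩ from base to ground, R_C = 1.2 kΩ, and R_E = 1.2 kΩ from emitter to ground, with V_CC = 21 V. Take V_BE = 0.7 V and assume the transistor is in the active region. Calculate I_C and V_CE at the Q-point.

Thevenize the base divider: V_Th = V_CC·R_2/(R_1+R_2) = 21×8.2/90.2 = 1.91 V, R_Th = R_1‖R_2 = 7.45 kΩ.
Base-emitter loop: V_Th = I_B·R_Th + V_BE + (β+1)I_B·R_E, so I_B = (1.91 − 0.7) / (7.45 + 121×1.2) = 0.00792 mA.
I_C = β·I_B = 120×0.00792 = 0.95 mA, and I_E = (β+1)I_B = 0.958 mA.
V_CE = V_CC − I_C·R_C − I_E·R_E = 21 − 0.95×1.2 − 0.958×1.2 = 18.7 V.
V_CE = 18.7 V > 0.2 V confirms active-region operation.

I_C ≈ 0.95 mA, V_CE ≈ 19 V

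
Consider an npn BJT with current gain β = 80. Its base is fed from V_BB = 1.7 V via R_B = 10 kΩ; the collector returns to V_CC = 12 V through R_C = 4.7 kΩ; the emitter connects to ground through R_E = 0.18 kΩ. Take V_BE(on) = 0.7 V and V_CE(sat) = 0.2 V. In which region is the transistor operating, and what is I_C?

Assume active: I_B = (1.7 − 0.7)/(10 + 81×0.18) = 0.0407 mA, I_C = β·I_B = 3.25 mA.
Then V_CE = 12 − 3.25×4.7 − 3.3×0.18 = -3.89 V < 0.2 V — the active assumption fails.
Re-solve with V_CE = 0.2 V. KCL at the emitter: V_E/R_E = (V_BB−0.7−V_E)/R_B + (V_CC−0.2−V_E)/R_C, giving V_E = 0.445 V.
I_C = (V_CC − 0.2 − V_E)/R_C = (11.8 − 0.445)/4.7 = 2.42 mA.
Check: I_B = (1 − 0.445)/10 = 0.0555 mA, and β·I_B = 4.44 mA > I_C, confirming saturation.

saturation; I_C ≈ 2.4 mA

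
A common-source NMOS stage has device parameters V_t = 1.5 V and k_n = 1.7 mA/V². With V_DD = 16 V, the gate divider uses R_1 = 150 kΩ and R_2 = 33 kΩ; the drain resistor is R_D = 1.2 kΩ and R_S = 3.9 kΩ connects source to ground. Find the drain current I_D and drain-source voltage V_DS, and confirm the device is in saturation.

I_D ≈ 0.22 mA, V_DS ≈ 15 V

V_G = V_DD·R_2/(R_1+R_2) = 16×33/183 = 2.89 V.
Assume saturation: I_D = (k_n/2)(V_GS − V_t)² with V_GS = V_G − I_D·R_S = 2.89 − 3.9·I_D.
Substituting gives 12.9·I_D² − 10.2·I_D + 1.63 = 0, with roots I_D = 0.224 or 0.564 mA.
The root I_D = 0.564 mA gives V_GS = 0.685 V ≤ V_t, so take I_D = 0.224 mA.
Then V_GS = 2.01 V and V_DS = V_DD − I_D(R_D+R_S) = 16 − 0.224×5.1 = 14.9 V.
Saturation requires V_DS ≥ V_GS − V_t = 0.513 V; 14.9 ≥ 0.513 ✓.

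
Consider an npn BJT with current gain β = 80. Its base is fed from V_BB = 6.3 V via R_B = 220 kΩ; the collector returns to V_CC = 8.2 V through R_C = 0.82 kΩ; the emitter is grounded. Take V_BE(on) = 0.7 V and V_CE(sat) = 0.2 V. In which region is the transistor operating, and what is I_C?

Assume active. Base-emitter loop: I_B = (V_BB − V_BE)/R_B = (6.3 − 0.7)/220 = 0.0255 mA.
I_C = β·I_B = 80×0.0255 = 2.04 mA.
V_CE = V_CC − I_C·R_C = 8.2 − 2.04×0.82 = 6.53 V > V_CE(sat), so the active-region assumption holds.

active; I_C ≈ 2 mA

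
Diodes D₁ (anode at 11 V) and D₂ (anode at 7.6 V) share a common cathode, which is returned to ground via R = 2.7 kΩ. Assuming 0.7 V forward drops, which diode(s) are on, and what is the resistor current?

Only D₁ conducts; I_R ≈ 3.8 mA

Assume both conduct. Then node N would need to be at both 11−0.7 = 10.3 V and 7.6−0.7 = 6.9 V, which is impossible.
Assume only D₁ conducts: V_N = 11 − 0.7 = 10.3 V, so I_R = 10.3/2.7 = 3.81 mA.
Check D₂: its anode-to-cathode voltage is 7.6 − 10.3 = -2.7 V < 0.7 V, so it is off. The assumption is consistent.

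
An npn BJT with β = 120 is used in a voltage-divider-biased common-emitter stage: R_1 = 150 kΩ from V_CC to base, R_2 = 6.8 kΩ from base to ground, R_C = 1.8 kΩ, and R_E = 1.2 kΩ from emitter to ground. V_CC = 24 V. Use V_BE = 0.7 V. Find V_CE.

Thevenize the base divider: V_Th = V_CC·R_2/(R_1+R_2) = 24×6.8/157 = 1.04 V, R_Th = R_1‖R_2 = 6.51 kΩ.
Base-emitter loop: V_Th = I_B·R_Th + V_BE + (β+1)I_B·R_E, so I_B = (1.04 − 0.7) / (6.51 + 121×1.2) = 0.00225 mA.
I_C = β·I_B = 120×0.00225 = 0.27 mA, and I_E = (β+1)I_B = 0.272 mA.
V_CE = V_CC − I_C·R_C − I_E·R_E = 24 − 0.27×1.8 − 0.272×1.2 = 23.2 V.
V_CE = 23.2 V > 0.2 V confirms active-region operation.

V_CE ≈ 23 V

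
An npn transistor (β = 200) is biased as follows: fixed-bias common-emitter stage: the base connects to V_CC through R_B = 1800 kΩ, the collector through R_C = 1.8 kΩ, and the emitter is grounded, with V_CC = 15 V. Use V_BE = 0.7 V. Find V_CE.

V_CE ≈ 12 V

Base loop: V_CC = I_B·R_B + V_BE, so I_B = (15 − 0.7)/1800 kΩ = 0.00794 mA.
In the active region I_C = β·I_B = 200 × 0.00794 = 1.59 mA.
Collector loop: V_CE = V_CC − I_C·R_C = 15 − 1.59×1.8 = 12.1 V.
Since V_CE = 12.1 V > V_CE(sat) ≈ 0.2 V, the transistor is in the active region as assumed.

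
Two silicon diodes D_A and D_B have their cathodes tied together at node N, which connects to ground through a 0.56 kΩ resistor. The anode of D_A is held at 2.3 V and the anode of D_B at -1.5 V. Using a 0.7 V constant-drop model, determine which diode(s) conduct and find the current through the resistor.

Only D_A conducts; I_R ≈ 2.9 mA

Assume both conduct. Then node N would need to be at both 2.3−0.7 = 1.6 V and -1.5−0.7 = -2.2 V, which is impossible.
Assume only D_A conducts: V_N = 2.3 − 0.7 = 1.6 V, so I_R = 1.6/0.56 = 2.86 mA.
Check D_B: its anode-to-cathode voltage is -1.5 − 1.6 = -3.1 V < 0.7 V, so it is off. The assumption is consistent.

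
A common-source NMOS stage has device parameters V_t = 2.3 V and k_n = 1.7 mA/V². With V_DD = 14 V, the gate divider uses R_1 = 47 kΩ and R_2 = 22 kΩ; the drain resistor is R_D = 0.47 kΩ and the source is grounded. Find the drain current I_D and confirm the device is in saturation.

V_G = V_DD·R_2/(R_1+R_2) = 14×22/69 = 4.46 V. With the source grounded, V_GS = V_G = 4.46 V.
Assume saturation: I_D = (k_n/2)(V_GS − V_t)² = (1.7/2)×(4.46 − 2.3)² = 0.85×2.16² = 3.98 mA.
V_DS = V_DD − I_D·R_D = 14 − 3.98×0.47 = 12.1 V.
Saturation requires V_DS ≥ V_GS − V_t = 2.16 V; 12.1 ≥ 2.16 ✓.

I_D ≈ 4 mA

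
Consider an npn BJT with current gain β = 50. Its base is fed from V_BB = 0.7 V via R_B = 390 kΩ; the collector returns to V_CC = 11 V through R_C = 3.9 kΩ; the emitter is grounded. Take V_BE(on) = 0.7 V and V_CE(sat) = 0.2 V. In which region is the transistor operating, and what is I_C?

cutoff; I_C ≈ 0

V_BB = 0.7 V ≤ V_BE(on) = 0.7 V, so the base-emitter junction is not forward biased.
The transistor is in cutoff: I_B = I_C = 0.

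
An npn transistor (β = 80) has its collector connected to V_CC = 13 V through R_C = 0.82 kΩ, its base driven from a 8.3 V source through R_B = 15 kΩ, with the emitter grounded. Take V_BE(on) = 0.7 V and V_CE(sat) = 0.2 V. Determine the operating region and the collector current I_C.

saturation; I_C ≈ 16 mA

Assume active: I_B = (8.3 − 0.7)/15 = 0.507 mA, giving I_C = β·I_B = 40.5 mA.
But then V_CE = 13 − 40.5×0.82 = -20.2 V < V_CE(sat) = 0.2 V — impossible in the active region.
So the transistor is saturated. With V_CE = 0.2 V, I_C = (V_CC − 0.2)/R_C = 12.8/0.82 = 15.6 mA.
Check: β·I_B = 40.5 mA > I_C = 15.6 mA, confirming saturation.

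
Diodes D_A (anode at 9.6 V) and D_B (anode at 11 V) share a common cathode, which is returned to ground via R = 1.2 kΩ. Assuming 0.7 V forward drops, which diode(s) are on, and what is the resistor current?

Assume both conduct. Then node N would need to be at both 9.6−0.7 = 8.9 V and 11−0.7 = 10.3 V, which is impossible.
Assume only D_B conducts: V_N = 11 − 0.7 = 10.3 V, so I_R = 10.3/1.2 = 8.58 mA.
Check D_A: its anode-to-cathode voltage is 9.6 − 10.3 = -0.7 V < 0.7 V, so it is off. The assumption is consistent.

Only D_B conducts; I_R ≈ 8.6 mA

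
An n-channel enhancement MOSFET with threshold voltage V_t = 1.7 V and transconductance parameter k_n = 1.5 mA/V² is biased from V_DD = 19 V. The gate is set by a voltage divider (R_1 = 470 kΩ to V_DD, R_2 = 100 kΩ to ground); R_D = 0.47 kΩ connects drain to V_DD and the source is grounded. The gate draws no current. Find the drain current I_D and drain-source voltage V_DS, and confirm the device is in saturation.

I_D ≈ 2 mA, V_DS ≈ 18 V

V_G = V_DD·R_2/(R_1+R_2) = 19×100/570 = 3.33 V. With the source grounded, V_GS = V_G = 3.33 V.
Assume saturation: I_D = (k_n/2)(V_GS − V_t)² = (1.5/2)×(3.33 − 1.7)² = 0.75×1.63² = 2 mA.
V_DS = V_DD − I_D·R_D = 19 − 2×0.47 = 18.1 V.
Saturation requires V_DS ≥ V_GS − V_t = 1.63 V; 18.1 ≥ 1.63 ✓.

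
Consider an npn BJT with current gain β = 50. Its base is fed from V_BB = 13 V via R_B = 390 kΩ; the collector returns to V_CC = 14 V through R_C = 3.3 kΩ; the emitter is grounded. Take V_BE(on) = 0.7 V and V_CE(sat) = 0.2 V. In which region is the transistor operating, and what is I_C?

active; I_C ≈ 1.6 mA

Assume active. Base-emitter loop: I_B = (V_BB − V_BE)/R_B = (13 − 0.7)/390 = 0.0315 mA.
I_C = β·I_B = 50×0.0315 = 1.58 mA.
V_CE = V_CC − I_C·R_C = 14 − 1.58×3.3 = 8.8 V > V_CE(sat), so the active-region assumption holds.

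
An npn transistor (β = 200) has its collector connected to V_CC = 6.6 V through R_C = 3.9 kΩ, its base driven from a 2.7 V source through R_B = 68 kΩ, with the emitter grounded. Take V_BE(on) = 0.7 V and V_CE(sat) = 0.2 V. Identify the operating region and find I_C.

Assume active: I_B = (2.7 − 0.7)/68 = 0.0294 mA, giving I_C = β·I_B = 5.88 mA.
But then V_CE = 6.6 − 5.88×3.9 = -16.3 V < V_CE(sat) = 0.2 V — impossible in the active region.
So the transistor is saturated. With V_CE = 0.2 V, I_C = (V_CC − 0.2)/R_C = 6.4/3.9 = 1.64 mA.
Check: β·I_B = 5.88 mA > I_C = 1.64 mA, confirming saturation.

saturation; I_C ≈ 1.6 mA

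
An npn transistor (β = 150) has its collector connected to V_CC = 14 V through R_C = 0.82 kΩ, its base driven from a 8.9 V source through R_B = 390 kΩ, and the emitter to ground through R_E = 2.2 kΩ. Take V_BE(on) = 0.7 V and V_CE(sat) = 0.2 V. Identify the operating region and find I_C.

Assume active. Base-emitter loop: I_B = (V_BB − V_BE)/(R_B + (β+1)R_E) = (8.9 − 0.7)/(390 + 151×2.2) = 0.0114 mA.
I_C = β·I_B = 150×0.0114 = 1.7 mA.
V_CE = V_CC − I_C·R_C − I_E·R_E = 14 − 1.7×0.82 − 1.71×2.2 = 8.83 V > V_CE(sat), so the active-region assumption holds.

active; I_C ≈ 1.7 mA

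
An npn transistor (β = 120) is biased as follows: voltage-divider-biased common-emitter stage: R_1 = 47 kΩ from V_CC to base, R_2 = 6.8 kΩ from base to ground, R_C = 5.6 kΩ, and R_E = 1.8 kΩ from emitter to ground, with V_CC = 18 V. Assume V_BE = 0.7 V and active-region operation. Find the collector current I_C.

I_C ≈ 0.84 mA

Thevenize the base divider: V_Th = V_CC·R_2/(R_1+R_2) = 18×6.8/53.8 = 2.28 V, R_Th = R_1‖R_2 = 5.94 kΩ.
Base-emitter loop: V_Th = I_B·R_Th + V_BE + (β+1)I_B·R_E, so I_B = (2.28 − 0.7) / (5.94 + 121×1.8) = 0.00704 mA.
I_C = β·I_B = 120×0.00704 = 0.845 mA, and I_E = (β+1)I_B = 0.852 mA.
V_CE = V_CC − I_C·R_C − I_E·R_E = 18 − 0.845×5.6 − 0.852×1.8 = 11.7 V.
V_CE = 11.7 V > 0.2 V confirms active-region operation.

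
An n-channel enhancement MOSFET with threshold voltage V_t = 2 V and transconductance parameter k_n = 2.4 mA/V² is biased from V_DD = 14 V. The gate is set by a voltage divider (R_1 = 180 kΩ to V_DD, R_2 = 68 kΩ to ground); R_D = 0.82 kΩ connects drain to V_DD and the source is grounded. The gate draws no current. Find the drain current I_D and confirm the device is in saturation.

I_D ≈ 4.1 mA

V_G = V_DD·R_2/(R_1+R_2) = 14×68/248 = 3.84 V. With the source grounded, V_GS = V_G = 3.84 V.
Assume saturation: I_D = (k_n/2)(V_GS − V_t)² = (2.4/2)×(3.84 − 2)² = 1.2×1.84² = 4.06 mA.
V_DS = V_DD − I_D·R_D = 14 − 4.06×0.82 = 10.7 V.
Saturation requires V_DS ≥ V_GS − V_t = 1.84 V; 10.7 ≥ 1.84 ✓.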